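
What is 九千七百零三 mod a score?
Convert 九千七百零三 (Chinese numeral) → 9×1000 + 7×100 + 3 = 9703 (decimal)
Convert a score (colloquial) → 20 (decimal)
Compute 9703 mod 20 = 3
3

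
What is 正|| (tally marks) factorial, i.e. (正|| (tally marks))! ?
Convert 正|| (tally marks) → 5 + 2 = 7 (decimal)
Compute 7! = 5040
5040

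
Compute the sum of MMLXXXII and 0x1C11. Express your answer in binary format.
Convert MMLXXXII (Roman numeral) → 1000 + 1000 + 50 + 10 + 10 + 10 + 1 + 1 = 2082 (decimal)
Convert 0x1C11 (hexadecimal) → 1×4096 + 12×256 + 1×16 + 1 = 7185 (decimal)
Compute 2082 + 7185 = 9267
Convert 9267 (decimal) → 9267 = 8192 + 1024 + 32 + 16 + 2 + 1 → 0b10010000110011 (binary)
0b10010000110011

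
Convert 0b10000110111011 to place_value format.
Convert 0b10000110111011 (binary) → 8192 + 256 + 128 + 32 + 16 + 8 + 2 + 1 = 8635 (decimal)
Convert 8635 (decimal) → 8635 = 8×1000 + 6×100 + 3×10 + 5 → 8 thousands, 6 hundreds, 3 tens, 5 ones (place-value notation)
8 thousands, 6 hundreds, 3 tens, 5 ones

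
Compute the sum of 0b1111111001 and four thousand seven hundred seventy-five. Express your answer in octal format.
Convert 0b1111111001 (binary) → 512 + 256 + 128 + 64 + 32 + 16 + 8 + 1 = 1017 (decimal)
Convert four thousand seven hundred seventy-five (English words) → 4×1000 + 7×100 + 75 = 4775 (decimal)
Compute 1017 + 4775 = 5792
Convert 5792 (decimal) → 5792 = 1×4096 + 3×512 + 2×64 + 4×8 → 0o13240 (octal)
0o13240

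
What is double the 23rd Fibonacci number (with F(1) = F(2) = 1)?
The 23rd Fibonacci number (with F(1) = F(2) = 1) = 28657
Compute 28657 × 2 = 57314
57314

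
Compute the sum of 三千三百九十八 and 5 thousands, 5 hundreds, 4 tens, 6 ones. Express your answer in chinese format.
Convert 三千三百九十八 (Chinese numeral) → 3×1000 + 3×100 + 9×10 + 8 = 3398 (decimal)
Convert 5 thousands, 5 hundreds, 4 tens, 6 ones (place-value notation) → 5×1000 + 5×100 + 4×10 + 6 = 5546 (decimal)
Compute 3398 + 5546 = 8944
Convert 8944 (decimal) → 8944 = 8×1000 + 9×100 + 4×10 + 4 → 八千九百四十四 (Chinese numeral)
八千九百四十四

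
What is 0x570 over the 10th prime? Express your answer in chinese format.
Convert 0x570 (hexadecimal) → 5×256 + 7×16 = 1392 (decimal)
Convert the 10th prime (prime index) → 29 (decimal)
Compute 1392 ÷ 29 = 48
Convert 48 (decimal) → 48 = 4×10 + 8 → 四十八 (Chinese numeral)
四十八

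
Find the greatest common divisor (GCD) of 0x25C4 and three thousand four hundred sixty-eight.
Convert 0x25C4 (hexadecimal) → 2×4096 + 5×256 + 12×16 + 4 = 9668 (decimal)
Convert three thousand four hundred sixty-eight (English words) → 3×1000 + 4×100 + 68 = 3468 (decimal)
Compute gcd(9668, 3468) = 4
4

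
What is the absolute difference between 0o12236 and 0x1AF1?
Convert 0o12236 (octal) → 1×4096 + 2×512 + 2×64 + 3×8 + 6 = 5278 (decimal)
Convert 0x1AF1 (hexadecimal) → 1×4096 + 10×256 + 15×16 + 1 = 6897 (decimal)
Compute |5278 - 6897| = 1619
1619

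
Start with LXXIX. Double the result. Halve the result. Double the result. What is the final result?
Convert LXXIX (Roman numeral) → 50 + 10 + 10 + 9 = 79 (decimal)
Start: 79
79 × 2 = 158
158 ÷ 2 = 79
79 × 2 = 158
158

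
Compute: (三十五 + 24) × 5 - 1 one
Convert 三十五 (Chinese numeral) → 3×10 + 5 = 35 (decimal)
Convert 1 one (place-value notation) → 1 (decimal)
Expression in decimal: (35 + 24) × 5 - 1
Parentheses first: 35 + 24 = 59
Multiply: 59 × 5 = 295
Subtract: 295 - 1 = 294
294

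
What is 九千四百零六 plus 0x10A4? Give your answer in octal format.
Convert 九千四百零六 (Chinese numeral) → 9×1000 + 4×100 + 6 = 9406 (decimal)
Convert 0x10A4 (hexadecimal) → 1×4096 + 10×16 + 4 = 4260 (decimal)
Compute 9406 + 4260 = 13666
Convert 13666 (decimal) → 13666 = 3×4096 + 2×512 + 5×64 + 4×8 + 2 → 0o32542 (octal)
0o32542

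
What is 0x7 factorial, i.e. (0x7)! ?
Convert 0x7 (hexadecimal) → 7 (decimal)
Compute 7! = 5040
5040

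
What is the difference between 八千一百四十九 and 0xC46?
Convert 八千一百四十九 (Chinese numeral) → 8×1000 + 1×100 + 4×10 + 9 = 8149 (decimal)
Convert 0xC46 (hexadecimal) → 12×256 + 4×16 + 6 = 3142 (decimal)
Difference: |8149 - 3142| = 5007
5007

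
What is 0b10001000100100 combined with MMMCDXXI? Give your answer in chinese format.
Convert 0b10001000100100 (binary) → 8192 + 512 + 32 + 4 = 8740 (decimal)
Convert MMMCDXXI (Roman numeral) → 1000 + 1000 + 1000 + 400 + 10 + 10 + 1 = 3421 (decimal)
Compute 8740 + 3421 = 12161
Convert 12161 (decimal) → 12161 = 1×10000 + 2×1000 + 1×100 + 6×10 + 1 → 一万二千一百六十一 (Chinese numeral)
一万二千一百六十一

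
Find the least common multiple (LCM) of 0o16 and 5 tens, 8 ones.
Convert 0o16 (octal) → 1×8 + 6 = 14 (decimal)
Convert 5 tens, 8 ones (place-value notation) → 5×10 + 8 = 58 (decimal)
Compute lcm(14, 58) = 406
406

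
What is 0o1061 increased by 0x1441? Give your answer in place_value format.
Convert 0o1061 (octal) → 1×512 + 6×8 + 1 = 561 (decimal)
Convert 0x1441 (hexadecimal) → 1×4096 + 4×256 + 4×16 + 1 = 5185 (decimal)
Compute 561 + 5185 = 5746
Convert 5746 (decimal) → 5746 = 5×1000 + 7×100 + 4×10 + 6 → 5 thousands, 7 hundreds, 4 tens, 6 ones (place-value notation)
5 thousands, 7 hundreds, 4 tens, 6 ones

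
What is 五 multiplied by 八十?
Convert 五 (Chinese numeral) → 5 (decimal)
Convert 八十 (Chinese numeral) → 8×10 = 80 (decimal)
Compute 5 × 80 = 400
400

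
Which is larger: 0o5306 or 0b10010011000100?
Convert 0o5306 (octal) → 5×512 + 3×64 + 6 = 2758 (decimal)
Convert 0b10010011000100 (binary) → 8192 + 1024 + 128 + 64 + 4 = 9412 (decimal)
Compare 2758 vs 9412: larger = 9412
9412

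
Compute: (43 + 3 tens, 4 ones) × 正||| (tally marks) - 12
Convert 3 tens, 4 ones (place-value notation) → 3×10 + 4 = 34 (decimal)
Convert 正||| (tally marks) → 5 + 3 = 8 (decimal)
Expression in decimal: (43 + 34) × 8 - 12
Parentheses first: 43 + 34 = 77
Multiply: 77 × 8 = 616
Subtract: 616 - 12 = 604
604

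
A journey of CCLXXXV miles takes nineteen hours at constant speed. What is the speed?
Convert CCLXXXV (Roman numeral) → 100 + 100 + 50 + 10 + 10 + 10 + 5 = 285 (decimal)
Convert nineteen (English words) → 19 (decimal)
Compute 285 ÷ 19 = 15
15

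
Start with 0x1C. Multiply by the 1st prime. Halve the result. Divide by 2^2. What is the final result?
Convert 0x1C (hexadecimal) → 1×16 + 12 = 28 (decimal)
Start: 28
Convert the 1st prime (prime index) → 2 (decimal)
28 × 2 = 56
56 ÷ 2 = 28
Convert 2^2 (power) → 4 (decimal)
28 ÷ 4 = 7
7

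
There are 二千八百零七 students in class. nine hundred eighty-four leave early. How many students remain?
Convert 二千八百零七 (Chinese numeral) → 2×1000 + 8×100 + 7 = 2807 (decimal)
Convert nine hundred eighty-four (English words) → 9×100 + 84 = 984 (decimal)
Compute 2807 - 984 = 1823
1823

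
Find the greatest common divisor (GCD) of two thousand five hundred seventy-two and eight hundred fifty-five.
Convert two thousand five hundred seventy-two (English words) → 2×1000 + 5×100 + 72 = 2572 (decimal)
Convert eight hundred fifty-five (English words) → 8×100 + 55 = 855 (decimal)
Compute gcd(2572, 855) = 1
1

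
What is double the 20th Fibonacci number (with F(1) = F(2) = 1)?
The 20th Fibonacci number (with F(1) = F(2) = 1) = 6765
Compute 6765 × 2 = 13530
13530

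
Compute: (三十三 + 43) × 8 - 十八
Convert 三十三 (Chinese numeral) → 3×10 + 3 = 33 (decimal)
Convert 十八 (Chinese numeral) → 1×10 + 8 = 18 (decimal)
Expression in decimal: (33 + 43) × 8 - 18
Parentheses first: 33 + 43 = 76
Multiply: 76 × 8 = 608
Subtract: 608 - 18 = 590
590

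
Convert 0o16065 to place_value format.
Convert 0o16065 (octal) → 1×4096 + 6×512 + 6×8 + 5 = 7221 (decimal)
Convert 7221 (decimal) → 7221 = 7×1000 + 2×100 + 2×10 + 1 → 7 thousands, 2 hundreds, 2 tens, 1 one (place-value notation)
7 thousands, 2 hundreds, 2 tens, 1 one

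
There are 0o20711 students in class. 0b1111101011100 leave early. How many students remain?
Convert 0o20711 (octal) → 2×4096 + 7×64 + 1×8 + 1 = 8649 (decimal)
Convert 0b1111101011100 (binary) → 4096 + 2048 + 1024 + 512 + 256 + 64 + 16 + 8 + 4 = 8028 (decimal)
Compute 8649 - 8028 = 621
621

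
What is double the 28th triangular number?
The 28th triangular number = 28×29/2 = 406
Compute 406 × 2 = 812
812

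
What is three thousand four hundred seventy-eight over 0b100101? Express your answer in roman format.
Convert three thousand four hundred seventy-eight (English words) → 3×1000 + 4×100 + 78 = 3478 (decimal)
Convert 0b100101 (binary) → 32 + 4 + 1 = 37 (decimal)
Compute 3478 ÷ 37 = 94
Convert 94 (decimal) → 94 = 90 + 4 → XCIV (Roman numeral)
XCIV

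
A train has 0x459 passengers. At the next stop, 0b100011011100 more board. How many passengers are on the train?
Convert 0x459 (hexadecimal) → 4×256 + 5×16 + 9 = 1113 (decimal)
Convert 0b100011011100 (binary) → 2048 + 128 + 64 + 16 + 8 + 4 = 2268 (decimal)
Compute 1113 + 2268 = 3381
3381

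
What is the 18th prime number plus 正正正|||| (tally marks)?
The 18th prime number = 61
Convert 正正正|||| (tally marks) → 5 + 5 + 5 + 4 = 19 (decimal)
Compute 61 + 19 = 80
80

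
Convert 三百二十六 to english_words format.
Convert 三百二十六 (Chinese numeral) → 3×100 + 2×10 + 6 = 326 (decimal)
Convert 326 (decimal) → 326 = 3×100 + 26 → three hundred twenty-six (English words)
three hundred twenty-six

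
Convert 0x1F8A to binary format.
Convert 0x1F8A (hexadecimal) → 1×4096 + 15×256 + 8×16 + 10 = 8074 (decimal)
Convert 8074 (decimal) → 8074 = 4096 + 2048 + 1024 + 512 + 256 + 128 + 8 + 2 → 0b1111110001010 (binary)
0b1111110001010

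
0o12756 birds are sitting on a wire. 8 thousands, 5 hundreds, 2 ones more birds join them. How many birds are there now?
Convert 0o12756 (octal) → 1×4096 + 2×512 + 7×64 + 5×8 + 6 = 5614 (decimal)
Convert 8 thousands, 5 hundreds, 2 ones (place-value notation) → 8×1000 + 5×100 + 2 = 8502 (decimal)
Compute 5614 + 8502 = 14116
14116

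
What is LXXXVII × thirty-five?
Convert LXXXVII (Roman numeral) → 50 + 10 + 10 + 10 + 5 + 1 + 1 = 87 (decimal)
Convert thirty-five (English words) → 35 (decimal)
Compute 87 × 35 = 3045
3045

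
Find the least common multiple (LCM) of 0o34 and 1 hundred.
Convert 0o34 (octal) → 3×8 + 4 = 28 (decimal)
Convert 1 hundred (place-value notation) → 1×100 = 100 (decimal)
Compute lcm(28, 100) = 700
700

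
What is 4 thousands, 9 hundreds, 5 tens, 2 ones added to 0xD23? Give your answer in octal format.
Convert 4 thousands, 9 hundreds, 5 tens, 2 ones (place-value notation) → 4×1000 + 9×100 + 5×10 + 2 = 4952 (decimal)
Convert 0xD23 (hexadecimal) → 13×256 + 2×16 + 3 = 3363 (decimal)
Compute 4952 + 3363 = 8315
Convert 8315 (decimal) → 8315 = 2×4096 + 1×64 + 7×8 + 3 → 0o20173 (octal)
0o20173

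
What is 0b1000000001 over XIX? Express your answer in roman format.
Convert 0b1000000001 (binary) → 512 + 1 = 513 (decimal)
Convert XIX (Roman numeral) → 10 + 9 = 19 (decimal)
Compute 513 ÷ 19 = 27
Convert 27 (decimal) → 27 = 10 + 10 + 5 + 1 + 1 → XXVII (Roman numeral)
XXVII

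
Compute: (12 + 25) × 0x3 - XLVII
Convert 0x3 (hexadecimal) → 3 (decimal)
Convert XLVII (Roman numeral) → 40 + 5 + 1 + 1 = 47 (decimal)
Expression in decimal: (12 + 25) × 3 - 47
Parentheses first: 12 + 25 = 37
Multiply: 37 × 3 = 111
Subtract: 111 - 47 = 64
64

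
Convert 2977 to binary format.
Convert 2977 (decimal) → 2977 = 2048 + 512 + 256 + 128 + 32 + 1 → 0b101110100001 (binary)
0b101110100001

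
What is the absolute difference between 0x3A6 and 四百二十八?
Convert 0x3A6 (hexadecimal) → 3×256 + 10×16 + 6 = 934 (decimal)
Convert 四百二十八 (Chinese numeral) → 4×100 + 2×10 + 8 = 428 (decimal)
Compute |934 - 428| = 506
506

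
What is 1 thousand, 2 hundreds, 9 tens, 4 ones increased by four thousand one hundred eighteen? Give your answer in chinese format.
Convert 1 thousand, 2 hundreds, 9 tens, 4 ones (place-value notation) → 1×1000 + 2×100 + 9×10 + 4 = 1294 (decimal)
Convert four thousand one hundred eighteen (English words) → 4×1000 + 1×100 + 18 = 4118 (decimal)
Compute 1294 + 4118 = 5412
Convert 5412 (decimal) → 5412 = 5×1000 + 4×100 + 1×10 + 2 → 五千四百一十二 (Chinese numeral)
五千四百一十二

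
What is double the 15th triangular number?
The 15th triangular number = 15×16/2 = 120
Compute 120 × 2 = 240
240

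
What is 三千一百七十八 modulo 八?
Convert 三千一百七十八 (Chinese numeral) → 3×1000 + 1×100 + 7×10 + 8 = 3178 (decimal)
Convert 八 (Chinese numeral) → 8 (decimal)
Compute 3178 mod 8 = 2
2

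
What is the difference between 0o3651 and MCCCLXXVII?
Convert 0o3651 (octal) → 3×512 + 6×64 + 5×8 + 1 = 1961 (decimal)
Convert MCCCLXXVII (Roman numeral) → 1000 + 100 + 100 + 100 + 50 + 10 + 10 + 5 + 1 + 1 = 1377 (decimal)
Difference: |1961 - 1377| = 584
584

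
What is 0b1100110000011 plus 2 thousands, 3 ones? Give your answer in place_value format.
Convert 0b1100110000011 (binary) → 4096 + 2048 + 256 + 128 + 2 + 1 = 6531 (decimal)
Convert 2 thousands, 3 ones (place-value notation) → 2×1000 + 3 = 2003 (decimal)
Compute 6531 + 2003 = 8534
Convert 8534 (decimal) → 8534 = 8×1000 + 5×100 + 3×10 + 4 → 8 thousands, 5 hundreds, 3 tens, 4 ones (place-value notation)
8 thousands, 5 hundreds, 3 tens, 4 ones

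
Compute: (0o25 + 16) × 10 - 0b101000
Convert 0o25 (octal) → 2×8 + 5 = 21 (decimal)
Convert 0b101000 (binary) → 32 + 8 = 40 (decimal)
Expression in decimal: (21 + 16) × 10 - 40
Parentheses first: 21 + 16 = 37
Multiply: 37 × 10 = 370
Subtract: 370 - 40 = 330
330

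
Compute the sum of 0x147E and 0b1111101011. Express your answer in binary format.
Convert 0x147E (hexadecimal) → 1×4096 + 4×256 + 7×16 + 14 = 5246 (decimal)
Convert 0b1111101011 (binary) → 512 + 256 + 128 + 64 + 32 + 8 + 2 + 1 = 1003 (decimal)
Compute 5246 + 1003 = 6249
Convert 6249 (decimal) → 6249 = 4096 + 2048 + 64 + 32 + 8 + 1 → 0b1100001101001 (binary)
0b1100001101001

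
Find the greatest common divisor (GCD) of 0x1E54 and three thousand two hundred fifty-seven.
Convert 0x1E54 (hexadecimal) → 1×4096 + 14×256 + 5×16 + 4 = 7764 (decimal)
Convert three thousand two hundred fifty-seven (English words) → 3×1000 + 2×100 + 57 = 3257 (decimal)
Compute gcd(7764, 3257) = 1
1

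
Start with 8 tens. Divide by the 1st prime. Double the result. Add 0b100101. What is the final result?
Convert 8 tens (place-value notation) → 8×10 = 80 (decimal)
Start: 80
Convert the 1st prime (prime index) → 2 (decimal)
80 ÷ 2 = 40
40 × 2 = 80
Convert 0b100101 (binary) → 32 + 4 + 1 = 37 (decimal)
80 + 37 = 117
117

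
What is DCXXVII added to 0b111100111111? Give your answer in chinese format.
Convert DCXXVII (Roman numeral) → 500 + 100 + 10 + 10 + 5 + 1 + 1 = 627 (decimal)
Convert 0b111100111111 (binary) → 2048 + 1024 + 512 + 256 + 32 + 16 + 8 + 4 + 2 + 1 = 3903 (decimal)
Compute 627 + 3903 = 4530
Convert 4530 (decimal) → 4530 = 4×1000 + 5×100 + 3×10 → 四千五百三十 (Chinese numeral)
四千五百三十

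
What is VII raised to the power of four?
Convert VII (Roman numeral) → 5 + 1 + 1 = 7 (decimal)
Convert four (English words) → 4 (decimal)
Compute 7 ^ 4 = 2401
2401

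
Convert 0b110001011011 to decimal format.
Convert 0b110001011011 (binary) → 2048 + 1024 + 64 + 16 + 8 + 2 + 1 = 3163 (decimal)
3163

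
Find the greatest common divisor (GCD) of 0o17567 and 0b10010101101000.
Convert 0o17567 (octal) → 1×4096 + 7×512 + 5×64 + 6×8 + 7 = 8055 (decimal)
Convert 0b10010101101000 (binary) → 8192 + 1024 + 256 + 64 + 32 + 8 = 9576 (decimal)
Compute gcd(8055, 9576) = 9
9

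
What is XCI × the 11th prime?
Convert XCI (Roman numeral) → 90 + 1 = 91 (decimal)
Convert the 11th prime (prime index) → 31 (decimal)
Compute 91 × 31 = 2821
2821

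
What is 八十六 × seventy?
Convert 八十六 (Chinese numeral) → 8×10 + 6 = 86 (decimal)
Convert seventy (English words) → 70 (decimal)
Compute 86 × 70 = 6020
6020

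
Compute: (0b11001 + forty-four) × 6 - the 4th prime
Convert 0b11001 (binary) → 16 + 8 + 1 = 25 (decimal)
Convert forty-four (English words) → 44 (decimal)
Convert the 4th prime (prime index) → 7 (decimal)
Expression in decimal: (25 + 44) × 6 - 7
Parentheses first: 25 + 44 = 69
Multiply: 69 × 6 = 414
Subtract: 414 - 7 = 407
407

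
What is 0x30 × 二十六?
Convert 0x30 (hexadecimal) → 3×16 = 48 (decimal)
Convert 二十六 (Chinese numeral) → 2×10 + 6 = 26 (decimal)
Compute 48 × 26 = 1248
1248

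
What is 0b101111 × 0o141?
Convert 0b101111 (binary) → 32 + 8 + 4 + 2 + 1 = 47 (decimal)
Convert 0o141 (octal) → 1×64 + 4×8 + 1 = 97 (decimal)
Compute 47 × 97 = 4559
4559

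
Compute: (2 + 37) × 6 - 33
Parentheses first: 2 + 37 = 39
Multiply: 39 × 6 = 234
Subtract: 234 - 33 = 201
201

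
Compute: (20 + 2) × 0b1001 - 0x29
Convert 0b1001 (binary) → 8 + 1 = 9 (decimal)
Convert 0x29 (hexadecimal) → 2×16 + 9 = 41 (decimal)
Expression in decimal: (20 + 2) × 9 - 41
Parentheses first: 20 + 2 = 22
Multiply: 22 × 9 = 198
Subtract: 198 - 41 = 157
157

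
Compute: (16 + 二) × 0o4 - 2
Convert 二 (Chinese numeral) → 2 (decimal)
Convert 0o4 (octal) → 4 (decimal)
Expression in decimal: (16 + 2) × 4 - 2
Parentheses first: 16 + 2 = 18
Multiply: 18 × 4 = 72
Subtract: 72 - 2 = 70
70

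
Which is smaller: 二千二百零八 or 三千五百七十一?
Convert 二千二百零八 (Chinese numeral) → 2×1000 + 2×100 + 8 = 2208 (decimal)
Convert 三千五百七十一 (Chinese numeral) → 3×1000 + 5×100 + 7×10 + 1 = 3571 (decimal)
Compare 2208 vs 3571: smaller = 2208
2208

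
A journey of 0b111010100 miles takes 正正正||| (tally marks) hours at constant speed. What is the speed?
Convert 0b111010100 (binary) → 256 + 128 + 64 + 16 + 4 = 468 (decimal)
Convert 正正正||| (tally marks) → 5 + 5 + 5 + 3 = 18 (decimal)
Compute 468 ÷ 18 = 26
26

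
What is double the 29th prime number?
The 29th prime number = 109
Compute 109 × 2 = 218
218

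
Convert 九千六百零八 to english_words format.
Convert 九千六百零八 (Chinese numeral) → 9×1000 + 6×100 + 8 = 9608 (decimal)
Convert 9608 (decimal) → 9608 = 9×1000 + 6×100 + 8 → nine thousand six hundred eight (English words)
nine thousand six hundred eight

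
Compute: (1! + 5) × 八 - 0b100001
Convert 1! (factorial) → 1 (decimal)
Convert 八 (Chinese numeral) → 8 (decimal)
Convert 0b100001 (binary) → 32 + 1 = 33 (decimal)
Expression in decimal: (1 + 5) × 8 - 33
Parentheses first: 1 + 5 = 6
Multiply: 6 × 8 = 48
Subtract: 48 - 33 = 15
15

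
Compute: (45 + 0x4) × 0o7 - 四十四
Convert 0x4 (hexadecimal) → 4 (decimal)
Convert 0o7 (octal) → 7 (decimal)
Convert 四十四 (Chinese numeral) → 4×10 + 4 = 44 (decimal)
Expression in decimal: (45 + 4) × 7 - 44
Parentheses first: 45 + 4 = 49
Multiply: 49 × 7 = 343
Subtract: 343 - 44 = 299
299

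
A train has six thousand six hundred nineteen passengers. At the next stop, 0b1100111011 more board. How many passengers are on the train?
Convert six thousand six hundred nineteen (English words) → 6×1000 + 6×100 + 19 = 6619 (decimal)
Convert 0b1100111011 (binary) → 512 + 256 + 32 + 16 + 8 + 2 + 1 = 827 (decimal)
Compute 6619 + 827 = 7446
7446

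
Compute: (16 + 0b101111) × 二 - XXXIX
Convert 0b101111 (binary) → 32 + 8 + 4 + 2 + 1 = 47 (decimal)
Convert 二 (Chinese numeral) → 2 (decimal)
Convert XXXIX (Roman numeral) → 10 + 10 + 10 + 9 = 39 (decimal)
Expression in decimal: (16 + 47) × 2 - 39
Parentheses first: 16 + 47 = 63
Multiply: 63 × 2 = 126
Subtract: 126 - 39 = 87
87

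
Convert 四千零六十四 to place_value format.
Convert 四千零六十四 (Chinese numeral) → 4×1000 + 6×10 + 4 = 4064 (decimal)
Convert 4064 (decimal) → 4064 = 4×1000 + 6×10 + 4 → 4 thousands, 6 tens, 4 ones (place-value notation)
4 thousands, 6 tens, 4 ones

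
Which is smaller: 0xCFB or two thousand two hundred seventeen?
Convert 0xCFB (hexadecimal) → 12×256 + 15×16 + 11 = 3323 (decimal)
Convert two thousand two hundred seventeen (English words) → 2×1000 + 2×100 + 17 = 2217 (decimal)
Compare 3323 vs 2217: smaller = 2217
2217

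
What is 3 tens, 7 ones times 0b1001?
Convert 3 tens, 7 ones (place-value notation) → 3×10 + 7 = 37 (decimal)
Convert 0b1001 (binary) → 8 + 1 = 9 (decimal)
Compute 37 × 9 = 333
333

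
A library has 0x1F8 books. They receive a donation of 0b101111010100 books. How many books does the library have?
Convert 0x1F8 (hexadecimal) → 1×256 + 15×16 + 8 = 504 (decimal)
Convert 0b101111010100 (binary) → 2048 + 512 + 256 + 128 + 64 + 16 + 4 = 3028 (decimal)
Compute 504 + 3028 = 3532
3532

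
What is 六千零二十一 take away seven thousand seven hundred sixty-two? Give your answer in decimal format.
Convert 六千零二十一 (Chinese numeral) → 6×1000 + 2×10 + 1 = 6021 (decimal)
Convert seven thousand seven hundred sixty-two (English words) → 7×1000 + 7×100 + 62 = 7762 (decimal)
Compute 6021 - 7762 = -1741
-1741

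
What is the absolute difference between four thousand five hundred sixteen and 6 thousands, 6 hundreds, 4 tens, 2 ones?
Convert four thousand five hundred sixteen (English words) → 4×1000 + 5×100 + 16 = 4516 (decimal)
Convert 6 thousands, 6 hundreds, 4 tens, 2 ones (place-value notation) → 6×1000 + 6×100 + 4×10 + 2 = 6642 (decimal)
Compute |4516 - 6642| = 2126
2126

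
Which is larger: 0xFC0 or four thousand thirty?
Convert 0xFC0 (hexadecimal) → 15×256 + 12×16 = 4032 (decimal)
Convert four thousand thirty (English words) → 4×1000 + 30 = 4030 (decimal)
Compare 4032 vs 4030: larger = 4032
4032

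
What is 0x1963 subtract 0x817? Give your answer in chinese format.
Convert 0x1963 (hexadecimal) → 1×4096 + 9×256 + 6×16 + 3 = 6499 (decimal)
Convert 0x817 (hexadecimal) → 8×256 + 1×16 + 7 = 2071 (decimal)
Compute 6499 - 2071 = 4428
Convert 4428 (decimal) → 4428 = 4×1000 + 4×100 + 2×10 + 8 → 四千四百二十八 (Chinese numeral)
四千四百二十八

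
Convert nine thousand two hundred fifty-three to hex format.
Convert nine thousand two hundred fifty-three (English words) → 9×1000 + 2×100 + 53 = 9253 (decimal)
Convert 9253 (decimal) → 9253 = 2×4096 + 4×256 + 2×16 + 5 → 0x2425 (hexadecimal)
0x2425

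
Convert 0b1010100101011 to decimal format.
Convert 0b1010100101011 (binary) → 4096 + 1024 + 256 + 32 + 8 + 2 + 1 = 5419 (decimal)
5419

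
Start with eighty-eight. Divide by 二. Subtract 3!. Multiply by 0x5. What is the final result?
Convert eighty-eight (English words) → 88 (decimal)
Start: 88
Convert 二 (Chinese numeral) → 2 (decimal)
88 ÷ 2 = 44
Convert 3! (factorial) → 6 (decimal)
44 - 6 = 38
Convert 0x5 (hexadecimal) → 5 (decimal)
38 × 5 = 190
190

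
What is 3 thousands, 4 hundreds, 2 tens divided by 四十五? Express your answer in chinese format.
Convert 3 thousands, 4 hundreds, 2 tens (place-value notation) → 3×1000 + 4×100 + 2×10 = 3420 (decimal)
Convert 四十五 (Chinese numeral) → 4×10 + 5 = 45 (decimal)
Compute 3420 ÷ 45 = 76
Convert 76 (decimal) → 76 = 7×10 + 6 → 七十六 (Chinese numeral)
七十六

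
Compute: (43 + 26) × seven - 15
Convert seven (English words) → 7 (decimal)
Expression in decimal: (43 + 26) × 7 - 15
Parentheses first: 43 + 26 = 69
Multiply: 69 × 7 = 483
Subtract: 483 - 15 = 468
468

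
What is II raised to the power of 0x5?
Convert II (Roman numeral) → 1 + 1 = 2 (decimal)
Convert 0x5 (hexadecimal) → 5 (decimal)
Compute 2 ^ 5 = 32
32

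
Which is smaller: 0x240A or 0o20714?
Convert 0x240A (hexadecimal) → 2×4096 + 4×256 + 10 = 9226 (decimal)
Convert 0o20714 (octal) → 2×4096 + 7×64 + 1×8 + 4 = 8652 (decimal)
Compare 9226 vs 8652: smaller = 8652
8652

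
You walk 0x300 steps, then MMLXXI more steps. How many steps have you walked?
Convert 0x300 (hexadecimal) → 3×256 = 768 (decimal)
Convert MMLXXI (Roman numeral) → 1000 + 1000 + 50 + 10 + 10 + 1 = 2071 (decimal)
Compute 768 + 2071 = 2839
2839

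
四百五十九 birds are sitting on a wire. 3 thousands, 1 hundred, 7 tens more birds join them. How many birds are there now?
Convert 四百五十九 (Chinese numeral) → 4×100 + 5×10 + 9 = 459 (decimal)
Convert 3 thousands, 1 hundred, 7 tens (place-value notation) → 3×1000 + 1×100 + 7×10 = 3170 (decimal)
Compute 459 + 3170 = 3629
3629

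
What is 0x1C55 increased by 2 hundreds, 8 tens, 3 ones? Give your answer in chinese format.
Convert 0x1C55 (hexadecimal) → 1×4096 + 12×256 + 5×16 + 5 = 7253 (decimal)
Convert 2 hundreds, 8 tens, 3 ones (place-value notation) → 2×100 + 8×10 + 3 = 283 (decimal)
Compute 7253 + 283 = 7536
Convert 7536 (decimal) → 7536 = 7×1000 + 5×100 + 3×10 + 6 → 七千五百三十六 (Chinese numeral)
七千五百三十六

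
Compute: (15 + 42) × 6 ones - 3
Convert 6 ones (place-value notation) → 6 (decimal)
Expression in decimal: (15 + 42) × 6 - 3
Parentheses first: 15 + 42 = 57
Multiply: 57 × 6 = 342
Subtract: 342 - 3 = 339
339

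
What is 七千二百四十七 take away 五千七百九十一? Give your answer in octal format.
Convert 七千二百四十七 (Chinese numeral) → 7×1000 + 2×100 + 4×10 + 7 = 7247 (decimal)
Convert 五千七百九十一 (Chinese numeral) → 5×1000 + 7×100 + 9×10 + 1 = 5791 (decimal)
Compute 7247 - 5791 = 1456
Convert 1456 (decimal) → 1456 = 2×512 + 6×64 + 6×8 → 0o2660 (octal)
0o2660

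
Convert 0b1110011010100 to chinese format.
Convert 0b1110011010100 (binary) → 4096 + 2048 + 1024 + 128 + 64 + 16 + 4 = 7380 (decimal)
Convert 7380 (decimal) → 7380 = 7×1000 + 3×100 + 8×10 → 七千三百八十 (Chinese numeral)
七千三百八十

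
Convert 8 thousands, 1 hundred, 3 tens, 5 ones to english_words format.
Convert 8 thousands, 1 hundred, 3 tens, 5 ones (place-value notation) → 8×1000 + 1×100 + 3×10 + 5 = 8135 (decimal)
Convert 8135 (decimal) → 8135 = 8×1000 + 1×100 + 35 → eight thousand one hundred thirty-five (English words)
eight thousand one hundred thirty-five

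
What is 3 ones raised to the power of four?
Convert 3 ones (place-value notation) → 3 (decimal)
Convert four (English words) → 4 (decimal)
Compute 3 ^ 4 = 81
81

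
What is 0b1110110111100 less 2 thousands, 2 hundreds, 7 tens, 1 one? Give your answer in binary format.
Convert 0b1110110111100 (binary) → 4096 + 2048 + 1024 + 256 + 128 + 32 + 16 + 8 + 4 = 7612 (decimal)
Convert 2 thousands, 2 hundreds, 7 tens, 1 one (place-value notation) → 2×1000 + 2×100 + 7×10 + 1 = 2271 (decimal)
Compute 7612 - 2271 = 5341
Convert 5341 (decimal) → 5341 = 4096 + 1024 + 128 + 64 + 16 + 8 + 4 + 1 → 0b1010011011101 (binary)
0b1010011011101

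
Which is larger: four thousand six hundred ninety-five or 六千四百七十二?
Convert four thousand six hundred ninety-five (English words) → 4×1000 + 6×100 + 95 = 4695 (decimal)
Convert 六千四百七十二 (Chinese numeral) → 6×1000 + 4×100 + 7×10 + 2 = 6472 (decimal)
Compare 4695 vs 6472: larger = 6472
6472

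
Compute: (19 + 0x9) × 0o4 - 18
Convert 0x9 (hexadecimal) → 9 (decimal)
Convert 0o4 (octal) → 4 (decimal)
Expression in decimal: (19 + 9) × 4 - 18
Parentheses first: 19 + 9 = 28
Multiply: 28 × 4 = 112
Subtract: 112 - 18 = 94
94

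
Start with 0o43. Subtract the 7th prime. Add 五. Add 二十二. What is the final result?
Convert 0o43 (octal) → 4×8 + 3 = 35 (decimal)
Start: 35
Convert the 7th prime (prime index) → 17 (decimal)
35 - 17 = 18
Convert 五 (Chinese numeral) → 5 (decimal)
18 + 5 = 23
Convert 二十二 (Chinese numeral) → 2×10 + 2 = 22 (decimal)
23 + 22 = 45
45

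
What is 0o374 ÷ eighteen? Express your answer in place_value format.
Convert 0o374 (octal) → 3×64 + 7×8 + 4 = 252 (decimal)
Convert eighteen (English words) → 18 (decimal)
Compute 252 ÷ 18 = 14
Convert 14 (decimal) → 14 = 1×10 + 4 → 1 ten, 4 ones (place-value notation)
1 ten, 4 ones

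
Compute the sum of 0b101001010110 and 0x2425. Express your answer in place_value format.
Convert 0b101001010110 (binary) → 2048 + 512 + 64 + 16 + 4 + 2 = 2646 (decimal)
Convert 0x2425 (hexadecimal) → 2×4096 + 4×256 + 2×16 + 5 = 9253 (decimal)
Compute 2646 + 9253 = 11899
Convert 11899 (decimal) → 11899 = 11×1000 + 8×100 + 9×10 + 9 → 11 thousands, 8 hundreds, 9 tens, 9 ones (place-value notation)
11 thousands, 8 hundreds, 9 tens, 9 ones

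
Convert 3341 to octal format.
Convert 3341 (decimal) → 3341 = 6×512 + 4×64 + 1×8 + 5 → 0o6415 (octal)
0o6415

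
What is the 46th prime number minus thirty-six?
The 46th prime number = 199
Convert thirty-six (English words) → 36 (decimal)
Compute 199 - 36 = 163
163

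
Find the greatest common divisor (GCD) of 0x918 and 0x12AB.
Convert 0x918 (hexadecimal) → 9×256 + 1×16 + 8 = 2328 (decimal)
Convert 0x12AB (hexadecimal) → 1×4096 + 2×256 + 10×16 + 11 = 4779 (decimal)
Compute gcd(2328, 4779) = 3
3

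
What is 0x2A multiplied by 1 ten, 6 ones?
Convert 0x2A (hexadecimal) → 2×16 + 10 = 42 (decimal)
Convert 1 ten, 6 ones (place-value notation) → 1×10 + 6 = 16 (decimal)
Compute 42 × 16 = 672
672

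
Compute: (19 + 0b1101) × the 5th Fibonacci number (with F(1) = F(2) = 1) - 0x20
Convert 0b1101 (binary) → 8 + 4 + 1 = 13 (decimal)
Convert the 5th Fibonacci number (with F(1) = F(2) = 1) (Fibonacci index) → 1, 1, 2, 3, 5 → 5 (decimal)
Convert 0x20 (hexadecimal) → 2×16 = 32 (decimal)
Expression in decimal: (19 + 13) × 5 - 32
Parentheses first: 19 + 13 = 32
Multiply: 32 × 5 = 160
Subtract: 160 - 32 = 128
128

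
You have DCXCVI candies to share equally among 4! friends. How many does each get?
Convert DCXCVI (Roman numeral) → 500 + 100 + 90 + 5 + 1 = 696 (decimal)
Convert 4! (factorial) → 24 (decimal)
Compute 696 ÷ 24 = 29
29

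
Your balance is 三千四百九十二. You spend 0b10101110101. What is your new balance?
Convert 三千四百九十二 (Chinese numeral) → 3×1000 + 4×100 + 9×10 + 2 = 3492 (decimal)
Convert 0b10101110101 (binary) → 1024 + 256 + 64 + 32 + 16 + 4 + 1 = 1397 (decimal)
Compute 3492 - 1397 = 2095
2095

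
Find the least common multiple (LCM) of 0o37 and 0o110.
Convert 0o37 (octal) → 3×8 + 7 = 31 (decimal)
Convert 0o110 (octal) → 1×64 + 1×8 = 72 (decimal)
Compute lcm(31, 72) = 2232
2232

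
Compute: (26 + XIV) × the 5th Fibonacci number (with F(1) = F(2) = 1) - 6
Convert XIV (Roman numeral) → 10 + 4 = 14 (decimal)
Convert the 5th Fibonacci number (with F(1) = F(2) = 1) (Fibonacci index) → 1, 1, 2, 3, 5 → 5 (decimal)
Expression in decimal: (26 + 14) × 5 - 6
Parentheses first: 26 + 14 = 40
Multiply: 40 × 5 = 200
Subtract: 200 - 6 = 194
194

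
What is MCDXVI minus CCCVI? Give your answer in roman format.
Convert MCDXVI (Roman numeral) → 1000 + 400 + 10 + 5 + 1 = 1416 (decimal)
Convert CCCVI (Roman numeral) → 100 + 100 + 100 + 5 + 1 = 306 (decimal)
Compute 1416 - 306 = 1110
Convert 1110 (decimal) → 1110 = 1000 + 100 + 10 → MCX (Roman numeral)
MCX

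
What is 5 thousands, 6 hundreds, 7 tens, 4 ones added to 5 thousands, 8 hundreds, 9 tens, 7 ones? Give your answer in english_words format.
Convert 5 thousands, 6 hundreds, 7 tens, 4 ones (place-value notation) → 5×1000 + 6×100 + 7×10 + 4 = 5674 (decimal)
Convert 5 thousands, 8 hundreds, 9 tens, 7 ones (place-value notation) → 5×1000 + 8×100 + 9×10 + 7 = 5897 (decimal)
Compute 5674 + 5897 = 11571
Convert 11571 (decimal) → 11571 = 11×1000 + 5×100 + 71 → eleven thousand five hundred seventy-one (English words)
eleven thousand five hundred seventy-one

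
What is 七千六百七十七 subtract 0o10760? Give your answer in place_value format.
Convert 七千六百七十七 (Chinese numeral) → 7×1000 + 6×100 + 7×10 + 7 = 7677 (decimal)
Convert 0o10760 (octal) → 1×4096 + 7×64 + 6×8 = 4592 (decimal)
Compute 7677 - 4592 = 3085
Convert 3085 (decimal) → 3085 = 3×1000 + 8×10 + 5 → 3 thousands, 8 tens, 5 ones (place-value notation)
3 thousands, 8 tens, 5 ones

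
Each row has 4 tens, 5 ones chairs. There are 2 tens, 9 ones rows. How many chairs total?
Convert 4 tens, 5 ones (place-value notation) → 4×10 + 5 = 45 (decimal)
Convert 2 tens, 9 ones (place-value notation) → 2×10 + 9 = 29 (decimal)
Compute 45 × 29 = 1305
1305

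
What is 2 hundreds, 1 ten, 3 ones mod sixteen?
Convert 2 hundreds, 1 ten, 3 ones (place-value notation) → 2×100 + 1×10 + 3 = 213 (decimal)
Convert sixteen (English words) → 16 (decimal)
Compute 213 mod 16 = 5
5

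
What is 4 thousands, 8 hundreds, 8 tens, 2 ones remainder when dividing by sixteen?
Convert 4 thousands, 8 hundreds, 8 tens, 2 ones (place-value notation) → 4×1000 + 8×100 + 8×10 + 2 = 4882 (decimal)
Convert sixteen (English words) → 16 (decimal)
Compute 4882 mod 16 = 2
2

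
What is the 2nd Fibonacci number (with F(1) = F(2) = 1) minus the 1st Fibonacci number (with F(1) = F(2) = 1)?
The 2nd Fibonacci number (with F(1) = F(2) = 1) = 1
Convert the 1st Fibonacci number (with F(1) = F(2) = 1) (Fibonacci index) → 1 (decimal)
Compute 1 - 1 = 0
0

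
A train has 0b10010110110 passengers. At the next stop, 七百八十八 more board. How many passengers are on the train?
Convert 0b10010110110 (binary) → 1024 + 128 + 32 + 16 + 4 + 2 = 1206 (decimal)
Convert 七百八十八 (Chinese numeral) → 7×100 + 8×10 + 8 = 788 (decimal)
Compute 1206 + 788 = 1994
1994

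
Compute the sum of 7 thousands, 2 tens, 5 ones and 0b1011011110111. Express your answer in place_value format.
Convert 7 thousands, 2 tens, 5 ones (place-value notation) → 7×1000 + 2×10 + 5 = 7025 (decimal)
Convert 0b1011011110111 (binary) → 4096 + 1024 + 512 + 128 + 64 + 32 + 16 + 4 + 2 + 1 = 5879 (decimal)
Compute 7025 + 5879 = 12904
Convert 12904 (decimal) → 12904 = 12×1000 + 9×100 + 4 → 12 thousands, 9 hundreds, 4 ones (place-value notation)
12 thousands, 9 hundreds, 4 ones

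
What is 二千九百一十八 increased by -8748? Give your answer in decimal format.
Convert 二千九百一十八 (Chinese numeral) → 2×1000 + 9×100 + 1×10 + 8 = 2918 (decimal)
Compute 2918 + -8748 = -5830
-5830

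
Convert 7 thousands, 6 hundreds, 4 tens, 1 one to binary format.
Convert 7 thousands, 6 hundreds, 4 tens, 1 one (place-value notation) → 7×1000 + 6×100 + 4×10 + 1 = 7641 (decimal)
Convert 7641 (decimal) → 7641 = 4096 + 2048 + 1024 + 256 + 128 + 64 + 16 + 8 + 1 → 0b1110111011001 (binary)
0b1110111011001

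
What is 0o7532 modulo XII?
Convert 0o7532 (octal) → 7×512 + 5×64 + 3×8 + 2 = 3930 (decimal)
Convert XII (Roman numeral) → 10 + 1 + 1 = 12 (decimal)
Compute 3930 mod 12 = 6
6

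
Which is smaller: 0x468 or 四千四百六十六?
Convert 0x468 (hexadecimal) → 4×256 + 6×16 + 8 = 1128 (decimal)
Convert 四千四百六十六 (Chinese numeral) → 4×1000 + 4×100 + 6×10 + 6 = 4466 (decimal)
Compare 1128 vs 4466: smaller = 1128
1128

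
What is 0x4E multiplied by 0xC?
Convert 0x4E (hexadecimal) → 4×16 + 14 = 78 (decimal)
Convert 0xC (hexadecimal) → 12 (decimal)
Compute 78 × 12 = 936
936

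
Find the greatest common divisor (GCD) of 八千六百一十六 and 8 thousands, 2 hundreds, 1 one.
Convert 八千六百一十六 (Chinese numeral) → 8×1000 + 6×100 + 1×10 + 6 = 8616 (decimal)
Convert 8 thousands, 2 hundreds, 1 one (place-value notation) → 8×1000 + 2×100 + 1 = 8201 (decimal)
Compute gcd(8616, 8201) = 1
1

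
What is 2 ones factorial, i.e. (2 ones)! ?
Convert 2 ones (place-value notation) → 2 (decimal)
Compute 2! = 2
2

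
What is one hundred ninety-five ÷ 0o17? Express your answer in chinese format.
Convert one hundred ninety-five (English words) → 1×100 + 95 = 195 (decimal)
Convert 0o17 (octal) → 1×8 + 7 = 15 (decimal)
Compute 195 ÷ 15 = 13
Convert 13 (decimal) → 13 = 1×10 + 3 → 十三 (Chinese numeral)
十三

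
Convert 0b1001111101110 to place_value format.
Convert 0b1001111101110 (binary) → 4096 + 512 + 256 + 128 + 64 + 32 + 8 + 4 + 2 = 5102 (decimal)
Convert 5102 (decimal) → 5102 = 5×1000 + 1×100 + 2 → 5 thousands, 1 hundred, 2 ones (place-value notation)
5 thousands, 1 hundred, 2 ones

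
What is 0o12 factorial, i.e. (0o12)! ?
Convert 0o12 (octal) → 1×8 + 2 = 10 (decimal)
Compute 10! = 3628800
3628800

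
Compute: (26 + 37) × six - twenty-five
Convert six (English words) → 6 (decimal)
Convert twenty-five (English words) → 25 (decimal)
Expression in decimal: (26 + 37) × 6 - 25
Parentheses first: 26 + 37 = 63
Multiply: 63 × 6 = 378
Subtract: 378 - 25 = 353
353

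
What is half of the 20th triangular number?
The 20th triangular number = 20×21/2 = 210
Compute 210 ÷ 2 = 105
105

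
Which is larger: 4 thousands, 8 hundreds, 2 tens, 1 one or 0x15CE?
Convert 4 thousands, 8 hundreds, 2 tens, 1 one (place-value notation) → 4×1000 + 8×100 + 2×10 + 1 = 4821 (decimal)
Convert 0x15CE (hexadecimal) → 1×4096 + 5×256 + 12×16 + 14 = 5582 (decimal)
Compare 4821 vs 5582: larger = 5582
5582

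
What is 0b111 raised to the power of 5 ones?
Convert 0b111 (binary) → 4 + 2 + 1 = 7 (decimal)
Convert 5 ones (place-value notation) → 5 (decimal)
Compute 7 ^ 5 = 16807
16807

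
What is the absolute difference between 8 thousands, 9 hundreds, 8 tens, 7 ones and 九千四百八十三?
Convert 8 thousands, 9 hundreds, 8 tens, 7 ones (place-value notation) → 8×1000 + 9×100 + 8×10 + 7 = 8987 (decimal)
Convert 九千四百八十三 (Chinese numeral) → 9×1000 + 4×100 + 8×10 + 3 = 9483 (decimal)
Compute |8987 - 9483| = 496
496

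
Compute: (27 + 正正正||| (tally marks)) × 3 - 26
Convert 正正正||| (tally marks) → 5 + 5 + 5 + 3 = 18 (decimal)
Expression in decimal: (27 + 18) × 3 - 26
Parentheses first: 27 + 18 = 45
Multiply: 45 × 3 = 135
Subtract: 135 - 26 = 109
109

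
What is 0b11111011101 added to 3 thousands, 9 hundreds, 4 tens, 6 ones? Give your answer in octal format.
Convert 0b11111011101 (binary) → 1024 + 512 + 256 + 128 + 64 + 16 + 8 + 4 + 1 = 2013 (decimal)
Convert 3 thousands, 9 hundreds, 4 tens, 6 ones (place-value notation) → 3×1000 + 9×100 + 4×10 + 6 = 3946 (decimal)
Compute 2013 + 3946 = 5959
Convert 5959 (decimal) → 5959 = 1×4096 + 3×512 + 5×64 + 7 → 0o13507 (octal)
0o13507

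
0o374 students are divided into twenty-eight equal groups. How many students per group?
Convert 0o374 (octal) → 3×64 + 7×8 + 4 = 252 (decimal)
Convert twenty-eight (English words) → 28 (decimal)
Compute 252 ÷ 28 = 9
9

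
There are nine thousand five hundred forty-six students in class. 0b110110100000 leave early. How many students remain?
Convert nine thousand five hundred forty-six (English words) → 9×1000 + 5×100 + 46 = 9546 (decimal)
Convert 0b110110100000 (binary) → 2048 + 1024 + 256 + 128 + 32 = 3488 (decimal)
Compute 9546 - 3488 = 6058
6058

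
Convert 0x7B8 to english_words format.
Convert 0x7B8 (hexadecimal) → 7×256 + 11×16 + 8 = 1976 (decimal)
Convert 1976 (decimal) → 1976 = 1×1000 + 9×100 + 76 → one thousand nine hundred seventy-six (English words)
one thousand nine hundred seventy-six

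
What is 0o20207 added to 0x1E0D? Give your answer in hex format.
Convert 0o20207 (octal) → 2×4096 + 2×64 + 7 = 8327 (decimal)
Convert 0x1E0D (hexadecimal) → 1×4096 + 14×256 + 13 = 7693 (decimal)
Compute 8327 + 7693 = 16020
Convert 16020 (decimal) → 16020 = 3×4096 + 14×256 + 9×16 + 4 → 0x3E94 (hexadecimal)
0x3E94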